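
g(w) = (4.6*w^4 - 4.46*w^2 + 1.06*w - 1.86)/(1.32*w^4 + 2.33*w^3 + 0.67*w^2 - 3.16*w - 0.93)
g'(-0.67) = -6.82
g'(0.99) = 558.76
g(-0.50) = -5.29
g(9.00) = 2.87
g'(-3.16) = 0.35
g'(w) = (18.4*w^3 - 8.92*w + 1.06)/(1.32*w^4 + 2.33*w^3 + 0.67*w^2 - 3.16*w - 0.93) + (-5.28*w^3 - 6.99*w^2 - 1.34*w + 3.16)*(4.6*w^4 - 4.46*w^2 + 1.06*w - 1.86)/(1.32*w^4 + 2.33*w^3 + 0.67*w^2 - 3.16*w - 0.93)^2 = (10.718*w^6 + 17.9384*w^5 - 37.4138*w^4 - 12.2308*w^3 + 26.3848*w^2 + 10.788*w - 6.8634)/(1.7424*w^8 + 6.1512*w^7 + 7.1977*w^6 - 5.2202*w^5 - 16.7319*w^4 - 8.5682*w^3 + 8.7394*w^2 + 5.8776*w + 0.8649)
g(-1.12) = -0.62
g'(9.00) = 0.06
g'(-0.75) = -5.84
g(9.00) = 2.87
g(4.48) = 2.39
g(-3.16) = 5.54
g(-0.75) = -2.96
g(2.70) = 1.91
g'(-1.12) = -7.48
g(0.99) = -6.01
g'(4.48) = 0.19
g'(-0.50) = -18.52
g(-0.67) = -3.46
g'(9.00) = 0.06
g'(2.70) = 0.38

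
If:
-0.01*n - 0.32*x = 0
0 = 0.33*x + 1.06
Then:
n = 102.79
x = -3.21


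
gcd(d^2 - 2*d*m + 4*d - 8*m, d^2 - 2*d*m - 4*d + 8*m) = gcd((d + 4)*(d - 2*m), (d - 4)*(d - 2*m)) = d - 2*m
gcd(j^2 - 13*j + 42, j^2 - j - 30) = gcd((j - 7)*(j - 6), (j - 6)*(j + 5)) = j - 6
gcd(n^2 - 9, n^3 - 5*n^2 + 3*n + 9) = n - 3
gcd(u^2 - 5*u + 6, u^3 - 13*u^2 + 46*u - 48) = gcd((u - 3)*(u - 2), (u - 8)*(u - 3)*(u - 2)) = u^2 - 5*u + 6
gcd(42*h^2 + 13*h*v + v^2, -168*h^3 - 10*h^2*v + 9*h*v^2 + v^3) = 42*h^2 + 13*h*v + v^2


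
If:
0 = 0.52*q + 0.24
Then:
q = -0.46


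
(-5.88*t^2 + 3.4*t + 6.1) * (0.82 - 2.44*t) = 14.3472*t^3 - 13.1176*t^2 - 12.096*t + 5.002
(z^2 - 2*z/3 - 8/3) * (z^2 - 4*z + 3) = z^4 - 14*z^3/3 + 3*z^2 + 26*z/3 - 8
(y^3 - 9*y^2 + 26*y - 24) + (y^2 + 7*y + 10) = y^3 - 8*y^2 + 33*y - 14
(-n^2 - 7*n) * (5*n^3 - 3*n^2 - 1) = -5*n^5 - 32*n^4 + 21*n^3 + n^2 + 7*n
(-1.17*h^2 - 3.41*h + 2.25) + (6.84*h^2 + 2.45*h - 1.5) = 5.67*h^2 - 0.96*h + 0.75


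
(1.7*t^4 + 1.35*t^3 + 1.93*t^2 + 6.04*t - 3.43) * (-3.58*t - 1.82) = -6.086*t^5 - 7.927*t^4 - 9.3664*t^3 - 25.1358*t^2 + 1.2866*t + 6.2426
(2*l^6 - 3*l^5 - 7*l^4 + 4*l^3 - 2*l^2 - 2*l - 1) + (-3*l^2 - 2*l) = 2*l^6 - 3*l^5 - 7*l^4 + 4*l^3 - 5*l^2 - 4*l - 1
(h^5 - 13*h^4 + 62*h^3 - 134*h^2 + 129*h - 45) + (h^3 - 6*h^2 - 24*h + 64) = h^5 - 13*h^4 + 63*h^3 - 140*h^2 + 105*h + 19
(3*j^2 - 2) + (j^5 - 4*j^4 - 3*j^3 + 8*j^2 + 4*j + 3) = j^5 - 4*j^4 - 3*j^3 + 11*j^2 + 4*j + 1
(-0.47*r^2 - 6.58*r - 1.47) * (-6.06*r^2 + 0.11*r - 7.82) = 2.8482*r^4 + 39.8231*r^3 + 11.8598*r^2 + 51.2939*r + 11.4954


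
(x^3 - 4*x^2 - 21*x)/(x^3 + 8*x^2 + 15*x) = (x - 7)/(x + 5)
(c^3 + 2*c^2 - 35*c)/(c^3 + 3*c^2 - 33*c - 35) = c/(c + 1)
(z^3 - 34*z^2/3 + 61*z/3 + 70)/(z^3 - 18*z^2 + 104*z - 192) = (3*z^2 - 16*z - 35)/(3*(z^2 - 12*z + 32))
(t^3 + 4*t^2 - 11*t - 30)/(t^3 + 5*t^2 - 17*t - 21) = (t^2 + 7*t + 10)/(t^2 + 8*t + 7)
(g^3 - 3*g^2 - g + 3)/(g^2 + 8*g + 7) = (g^2 - 4*g + 3)/(g + 7)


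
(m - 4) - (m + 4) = -8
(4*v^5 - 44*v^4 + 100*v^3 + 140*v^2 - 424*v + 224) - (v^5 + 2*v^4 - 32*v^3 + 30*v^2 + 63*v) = 3*v^5 - 46*v^4 + 132*v^3 + 110*v^2 - 487*v + 224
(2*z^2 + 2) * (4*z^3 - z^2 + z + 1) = 8*z^5 - 2*z^4 + 10*z^3 + 2*z + 2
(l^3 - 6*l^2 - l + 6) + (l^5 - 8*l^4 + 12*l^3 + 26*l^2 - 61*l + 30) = l^5 - 8*l^4 + 13*l^3 + 20*l^2 - 62*l + 36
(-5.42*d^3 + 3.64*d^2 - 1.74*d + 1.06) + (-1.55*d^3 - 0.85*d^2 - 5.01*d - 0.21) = -6.97*d^3 + 2.79*d^2 - 6.75*d + 0.85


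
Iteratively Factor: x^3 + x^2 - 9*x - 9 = (x + 3)*(x^2 - 2*x - 3) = (x - 3)*(x + 3)*(x + 1)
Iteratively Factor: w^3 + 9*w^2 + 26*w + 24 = (w + 3)*(w^2 + 6*w + 8) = (w + 3)*(w + 4)*(w + 2)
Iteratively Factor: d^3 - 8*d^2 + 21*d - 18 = (d - 2)*(d^2 - 6*d + 9) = (d - 3)*(d - 2)*(d - 3)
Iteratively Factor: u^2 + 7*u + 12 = (u + 3)*(u + 4)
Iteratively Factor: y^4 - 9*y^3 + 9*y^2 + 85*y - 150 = (y - 2)*(y^3 - 7*y^2 - 5*y + 75) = (y - 5)*(y - 2)*(y^2 - 2*y - 15) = (y - 5)*(y - 2)*(y + 3)*(y - 5)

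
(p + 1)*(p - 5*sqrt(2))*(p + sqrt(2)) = p^3 - 4*sqrt(2)*p^2 + p^2 - 10*p - 4*sqrt(2)*p - 10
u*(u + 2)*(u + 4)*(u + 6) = u^4 + 12*u^3 + 44*u^2 + 48*u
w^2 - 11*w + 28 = (w - 7)*(w - 4)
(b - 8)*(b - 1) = b^2 - 9*b + 8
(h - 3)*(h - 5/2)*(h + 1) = h^3 - 9*h^2/2 + 2*h + 15/2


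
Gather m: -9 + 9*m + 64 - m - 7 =8*m + 48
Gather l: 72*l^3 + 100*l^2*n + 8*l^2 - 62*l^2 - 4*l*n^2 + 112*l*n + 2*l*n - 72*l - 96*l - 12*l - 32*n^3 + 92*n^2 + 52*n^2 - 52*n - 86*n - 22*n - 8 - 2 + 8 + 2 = 72*l^3 + l^2*(100*n - 54) + l*(-4*n^2 + 114*n - 180) - 32*n^3 + 144*n^2 - 160*n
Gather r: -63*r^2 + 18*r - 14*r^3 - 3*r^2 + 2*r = -14*r^3 - 66*r^2 + 20*r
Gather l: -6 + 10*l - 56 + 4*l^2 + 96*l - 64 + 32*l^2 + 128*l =36*l^2 + 234*l - 126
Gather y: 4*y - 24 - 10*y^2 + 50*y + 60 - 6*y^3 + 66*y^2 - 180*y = -6*y^3 + 56*y^2 - 126*y + 36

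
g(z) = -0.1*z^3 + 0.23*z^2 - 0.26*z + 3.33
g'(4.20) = -3.62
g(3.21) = 1.56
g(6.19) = -13.18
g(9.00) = -53.28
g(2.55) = 2.50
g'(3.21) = -1.87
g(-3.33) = 10.44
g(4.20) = -1.11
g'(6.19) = -8.91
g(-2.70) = 7.68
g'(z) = -0.3*z^2 + 0.46*z - 0.26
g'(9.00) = -20.42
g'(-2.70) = -3.69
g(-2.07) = 5.74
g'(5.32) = -6.30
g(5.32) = -6.60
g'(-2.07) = -2.50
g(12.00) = -139.47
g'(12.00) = -37.94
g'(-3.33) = -5.12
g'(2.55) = -1.04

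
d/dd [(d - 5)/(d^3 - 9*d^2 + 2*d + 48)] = (d^3 - 9*d^2 + 2*d - (d - 5)*(3*d^2 - 18*d + 2) + 48)/(d^3 - 9*d^2 + 2*d + 48)^2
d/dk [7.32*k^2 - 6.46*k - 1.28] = 14.64*k - 6.46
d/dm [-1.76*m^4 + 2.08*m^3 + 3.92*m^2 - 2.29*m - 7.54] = -7.04*m^3 + 6.24*m^2 + 7.84*m - 2.29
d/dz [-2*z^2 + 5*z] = 5 - 4*z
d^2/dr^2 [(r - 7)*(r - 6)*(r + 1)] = 6*r - 24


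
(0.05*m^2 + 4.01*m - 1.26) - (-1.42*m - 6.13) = 0.05*m^2 + 5.43*m + 4.87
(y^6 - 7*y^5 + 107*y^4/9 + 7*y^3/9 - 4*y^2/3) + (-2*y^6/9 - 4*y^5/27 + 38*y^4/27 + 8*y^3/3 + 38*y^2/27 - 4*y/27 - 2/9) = 7*y^6/9 - 193*y^5/27 + 359*y^4/27 + 31*y^3/9 + 2*y^2/27 - 4*y/27 - 2/9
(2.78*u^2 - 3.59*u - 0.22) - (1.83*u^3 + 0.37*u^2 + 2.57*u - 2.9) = -1.83*u^3 + 2.41*u^2 - 6.16*u + 2.68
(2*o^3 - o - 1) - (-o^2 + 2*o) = 2*o^3 + o^2 - 3*o - 1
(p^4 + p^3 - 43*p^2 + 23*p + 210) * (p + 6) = p^5 + 7*p^4 - 37*p^3 - 235*p^2 + 348*p + 1260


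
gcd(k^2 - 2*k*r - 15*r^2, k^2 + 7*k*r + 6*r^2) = 1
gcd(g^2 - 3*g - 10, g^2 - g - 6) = g + 2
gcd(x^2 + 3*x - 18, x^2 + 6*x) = x + 6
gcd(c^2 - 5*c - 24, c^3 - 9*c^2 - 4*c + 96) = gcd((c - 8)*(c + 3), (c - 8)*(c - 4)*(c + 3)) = c^2 - 5*c - 24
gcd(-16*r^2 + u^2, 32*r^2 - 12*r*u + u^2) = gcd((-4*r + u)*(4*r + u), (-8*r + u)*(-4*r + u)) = 4*r - u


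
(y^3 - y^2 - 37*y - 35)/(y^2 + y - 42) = (y^3 - y^2 - 37*y - 35)/(y^2 + y - 42)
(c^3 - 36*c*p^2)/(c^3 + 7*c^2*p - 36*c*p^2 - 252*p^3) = c/(c + 7*p)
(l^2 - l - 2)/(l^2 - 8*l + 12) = (l + 1)/(l - 6)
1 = 1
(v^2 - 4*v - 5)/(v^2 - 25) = (v + 1)/(v + 5)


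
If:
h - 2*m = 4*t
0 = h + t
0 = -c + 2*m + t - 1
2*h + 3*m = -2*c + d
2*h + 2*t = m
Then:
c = -1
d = -2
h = 0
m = 0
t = 0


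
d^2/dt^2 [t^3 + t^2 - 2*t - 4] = 6*t + 2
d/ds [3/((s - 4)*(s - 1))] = 3*(5 - 2*s)/(s^4 - 10*s^3 + 33*s^2 - 40*s + 16)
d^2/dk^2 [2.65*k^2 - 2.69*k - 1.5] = 5.30000000000000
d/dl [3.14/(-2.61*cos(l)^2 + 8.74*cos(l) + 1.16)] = (27.4436 - 16.3908*cos(l))*sin(l)/(-2.61*cos(l)^2 + 8.74*cos(l) + 1.16)^2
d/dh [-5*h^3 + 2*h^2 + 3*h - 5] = -15*h^2 + 4*h + 3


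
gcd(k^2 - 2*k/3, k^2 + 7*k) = k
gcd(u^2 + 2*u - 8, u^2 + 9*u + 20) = u + 4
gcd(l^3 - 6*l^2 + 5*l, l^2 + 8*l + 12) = 1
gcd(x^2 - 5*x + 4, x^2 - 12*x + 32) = x - 4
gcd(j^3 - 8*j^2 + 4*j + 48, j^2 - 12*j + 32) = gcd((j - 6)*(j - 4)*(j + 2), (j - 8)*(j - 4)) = j - 4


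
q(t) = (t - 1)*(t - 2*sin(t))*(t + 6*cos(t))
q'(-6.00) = -31.03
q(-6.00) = -10.97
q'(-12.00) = -348.53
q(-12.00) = -1178.93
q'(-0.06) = 6.53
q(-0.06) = -0.38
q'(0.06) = 5.34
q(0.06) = 0.34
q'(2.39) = -13.27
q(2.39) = -2.84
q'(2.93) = -25.38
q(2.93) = -14.22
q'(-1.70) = 2.38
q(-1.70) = 1.89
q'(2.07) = -3.37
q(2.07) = -0.27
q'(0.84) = -3.25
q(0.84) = 0.50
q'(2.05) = -2.89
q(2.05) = -0.21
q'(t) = (1 - 6*sin(t))*(t - 1)*(t - 2*sin(t)) + (1 - 2*cos(t))*(t - 1)*(t + 6*cos(t)) + (t - 2*sin(t))*(t + 6*cos(t))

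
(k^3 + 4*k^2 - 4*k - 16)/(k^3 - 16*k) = (k^2 - 4)/(k*(k - 4))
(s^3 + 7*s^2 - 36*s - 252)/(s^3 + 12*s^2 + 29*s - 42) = (s - 6)/(s - 1)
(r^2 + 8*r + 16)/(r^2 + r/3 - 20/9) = 9*(r^2 + 8*r + 16)/(9*r^2 + 3*r - 20)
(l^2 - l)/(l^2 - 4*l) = (l - 1)/(l - 4)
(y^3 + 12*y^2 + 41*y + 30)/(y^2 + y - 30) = (y^2 + 6*y + 5)/(y - 5)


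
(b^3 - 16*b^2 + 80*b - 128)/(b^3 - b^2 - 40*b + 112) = (b - 8)/(b + 7)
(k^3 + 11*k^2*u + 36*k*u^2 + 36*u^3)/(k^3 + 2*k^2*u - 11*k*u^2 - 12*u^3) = (k^3 + 11*k^2*u + 36*k*u^2 + 36*u^3)/(k^3 + 2*k^2*u - 11*k*u^2 - 12*u^3)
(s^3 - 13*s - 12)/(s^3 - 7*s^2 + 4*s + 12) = (s^2 - s - 12)/(s^2 - 8*s + 12)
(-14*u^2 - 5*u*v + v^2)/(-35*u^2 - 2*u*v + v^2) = (2*u + v)/(5*u + v)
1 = 1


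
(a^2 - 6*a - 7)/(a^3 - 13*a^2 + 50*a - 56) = (a + 1)/(a^2 - 6*a + 8)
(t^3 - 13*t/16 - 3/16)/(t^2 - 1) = (t^2 + t + 3/16)/(t + 1)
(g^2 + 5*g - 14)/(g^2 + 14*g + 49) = (g - 2)/(g + 7)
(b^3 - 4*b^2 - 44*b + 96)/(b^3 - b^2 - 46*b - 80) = (b^2 + 4*b - 12)/(b^2 + 7*b + 10)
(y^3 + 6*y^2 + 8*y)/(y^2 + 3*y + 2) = y*(y + 4)/(y + 1)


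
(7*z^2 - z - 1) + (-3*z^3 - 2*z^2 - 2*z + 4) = -3*z^3 + 5*z^2 - 3*z + 3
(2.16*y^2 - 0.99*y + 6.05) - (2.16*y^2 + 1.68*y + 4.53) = 1.52 - 2.67*y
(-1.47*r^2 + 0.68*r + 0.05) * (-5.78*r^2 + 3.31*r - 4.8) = 8.4966*r^4 - 8.7961*r^3 + 9.0178*r^2 - 3.0985*r - 0.24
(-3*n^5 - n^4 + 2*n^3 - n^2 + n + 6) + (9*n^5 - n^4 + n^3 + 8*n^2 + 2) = 6*n^5 - 2*n^4 + 3*n^3 + 7*n^2 + n + 8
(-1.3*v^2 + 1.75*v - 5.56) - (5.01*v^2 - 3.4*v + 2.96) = -6.31*v^2 + 5.15*v - 8.52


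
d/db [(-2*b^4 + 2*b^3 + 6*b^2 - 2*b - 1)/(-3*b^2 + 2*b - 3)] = 2*(6*b^5 - 9*b^4 + 16*b^3 - 6*b^2 - 21*b + 4)/(9*b^4 - 12*b^3 + 22*b^2 - 12*b + 9)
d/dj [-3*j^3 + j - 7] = 1 - 9*j^2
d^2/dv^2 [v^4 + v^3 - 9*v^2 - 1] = 12*v^2 + 6*v - 18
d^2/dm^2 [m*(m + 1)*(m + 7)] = 6*m + 16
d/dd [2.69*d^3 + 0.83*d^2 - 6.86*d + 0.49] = 8.07*d^2 + 1.66*d - 6.86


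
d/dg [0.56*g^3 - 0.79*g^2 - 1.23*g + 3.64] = 1.68*g^2 - 1.58*g - 1.23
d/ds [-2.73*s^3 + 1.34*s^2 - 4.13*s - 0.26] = -8.19*s^2 + 2.68*s - 4.13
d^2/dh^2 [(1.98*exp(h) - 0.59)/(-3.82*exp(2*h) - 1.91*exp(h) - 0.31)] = (-28.892952*exp(4*h) + 48.88454*exp(3*h) + 26.98257*exp(2*h) + 0.530024999999999*exp(h) - 0.539617)*exp(h)/(55.742968*exp(6*h) + 83.614452*exp(5*h) + 55.378158*exp(4*h) + 20.538803*exp(3*h) + 4.494039*exp(2*h) + 0.550653*exp(h) + 0.029791)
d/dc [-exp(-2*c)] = 2*exp(-2*c)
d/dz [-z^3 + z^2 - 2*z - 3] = -3*z^2 + 2*z - 2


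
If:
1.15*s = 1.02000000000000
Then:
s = 0.89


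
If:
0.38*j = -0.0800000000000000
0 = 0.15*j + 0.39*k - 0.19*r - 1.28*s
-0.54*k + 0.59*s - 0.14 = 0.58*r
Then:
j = -0.21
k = 2.59884428223844*s - 0.025195287488795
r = -1.40237226277372*s - 0.217921628889743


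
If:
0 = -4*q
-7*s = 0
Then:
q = 0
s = 0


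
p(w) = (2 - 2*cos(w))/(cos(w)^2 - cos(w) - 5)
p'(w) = (2 - 2*cos(w))*(2*sin(w)*cos(w) - sin(w))/(cos(w)^2 - cos(w) - 5)^2 + 2*sin(w)/(cos(w)^2 - cos(w) - 5)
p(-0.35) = -0.02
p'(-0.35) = 0.13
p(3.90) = -0.92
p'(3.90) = 0.78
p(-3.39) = -1.27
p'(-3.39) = -0.46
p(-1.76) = -0.50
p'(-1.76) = 0.55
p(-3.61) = -1.14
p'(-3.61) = -0.71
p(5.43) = -0.13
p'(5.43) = 0.28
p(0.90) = -0.14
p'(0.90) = -0.29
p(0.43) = -0.04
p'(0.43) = -0.16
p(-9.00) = -1.17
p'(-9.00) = 0.67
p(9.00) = -1.17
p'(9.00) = -0.67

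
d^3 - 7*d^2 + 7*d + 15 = (d - 5)*(d - 3)*(d + 1)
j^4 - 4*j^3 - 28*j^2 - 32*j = j*(j - 8)*(j + 2)^2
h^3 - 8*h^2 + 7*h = h*(h - 7)*(h - 1)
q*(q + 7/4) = q^2 + 7*q/4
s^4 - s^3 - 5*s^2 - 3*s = s*(s - 3)*(s + 1)^2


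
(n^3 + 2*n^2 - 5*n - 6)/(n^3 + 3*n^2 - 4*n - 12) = (n + 1)/(n + 2)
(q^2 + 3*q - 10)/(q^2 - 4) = (q + 5)/(q + 2)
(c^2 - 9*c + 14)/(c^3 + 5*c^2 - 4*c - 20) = (c - 7)/(c^2 + 7*c + 10)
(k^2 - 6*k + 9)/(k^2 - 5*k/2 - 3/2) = 2*(k - 3)/(2*k + 1)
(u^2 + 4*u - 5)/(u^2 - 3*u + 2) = (u + 5)/(u - 2)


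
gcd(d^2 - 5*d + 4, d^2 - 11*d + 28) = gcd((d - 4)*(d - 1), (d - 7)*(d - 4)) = d - 4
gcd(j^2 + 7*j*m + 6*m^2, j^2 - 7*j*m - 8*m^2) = j + m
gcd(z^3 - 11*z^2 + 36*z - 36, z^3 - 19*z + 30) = z^2 - 5*z + 6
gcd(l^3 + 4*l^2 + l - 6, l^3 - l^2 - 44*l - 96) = l + 3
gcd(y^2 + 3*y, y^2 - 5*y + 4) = 1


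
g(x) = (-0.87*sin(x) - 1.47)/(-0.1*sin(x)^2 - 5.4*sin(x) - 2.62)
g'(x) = (0.2*sin(x)*cos(x) + 5.4*cos(x))*(-0.87*sin(x) - 1.47)/(-0.1*sin(x)^2 - 5.4*sin(x) - 2.62)^2 - 0.87*cos(x)/(-0.1*sin(x)^2 - 5.4*sin(x) - 2.62) = (-0.294*sin(x) + 0.0435*cos(2*x) - 5.7021)*cos(x)/(0.1*sin(x)^2 + 5.4*sin(x) + 2.62)^2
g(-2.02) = -0.32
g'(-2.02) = 0.51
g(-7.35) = -0.35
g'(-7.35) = -0.64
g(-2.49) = -1.52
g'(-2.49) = 11.47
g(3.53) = 1.94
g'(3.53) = 14.82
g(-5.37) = 0.31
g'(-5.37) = -0.08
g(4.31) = -0.30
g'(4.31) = 0.42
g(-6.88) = -2.56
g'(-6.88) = -31.09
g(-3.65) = 0.36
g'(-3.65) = 0.18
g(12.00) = -4.03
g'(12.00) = -75.39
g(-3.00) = 0.72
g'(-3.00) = 1.61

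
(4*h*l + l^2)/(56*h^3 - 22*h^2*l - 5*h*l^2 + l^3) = l/(14*h^2 - 9*h*l + l^2)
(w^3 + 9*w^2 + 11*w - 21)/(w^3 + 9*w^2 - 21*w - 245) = (w^2 + 2*w - 3)/(w^2 + 2*w - 35)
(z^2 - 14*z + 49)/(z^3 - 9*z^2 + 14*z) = (z - 7)/(z*(z - 2))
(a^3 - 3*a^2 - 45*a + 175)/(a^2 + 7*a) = a - 10 + 25/a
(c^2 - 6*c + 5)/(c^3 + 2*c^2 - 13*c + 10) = (c - 5)/(c^2 + 3*c - 10)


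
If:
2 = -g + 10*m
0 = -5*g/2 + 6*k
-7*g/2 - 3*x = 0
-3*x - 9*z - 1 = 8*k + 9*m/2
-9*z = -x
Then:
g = 114/53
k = 95/106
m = 22/53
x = -133/53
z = -133/477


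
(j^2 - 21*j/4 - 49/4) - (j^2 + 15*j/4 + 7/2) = -9*j - 63/4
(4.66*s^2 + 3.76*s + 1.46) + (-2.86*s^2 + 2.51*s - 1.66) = 1.8*s^2 + 6.27*s - 0.2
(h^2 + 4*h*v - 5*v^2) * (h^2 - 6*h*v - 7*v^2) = h^4 - 2*h^3*v - 36*h^2*v^2 + 2*h*v^3 + 35*v^4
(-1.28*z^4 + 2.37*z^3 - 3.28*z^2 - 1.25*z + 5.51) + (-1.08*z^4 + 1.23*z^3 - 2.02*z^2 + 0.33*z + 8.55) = -2.36*z^4 + 3.6*z^3 - 5.3*z^2 - 0.92*z + 14.06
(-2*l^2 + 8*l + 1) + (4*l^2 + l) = 2*l^2 + 9*l + 1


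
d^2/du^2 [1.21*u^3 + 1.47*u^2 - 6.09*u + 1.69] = 7.26*u + 2.94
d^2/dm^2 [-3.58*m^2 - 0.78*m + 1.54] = -7.16000000000000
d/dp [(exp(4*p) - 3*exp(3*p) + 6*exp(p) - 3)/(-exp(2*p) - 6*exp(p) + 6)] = (-2*exp(5*p) - 15*exp(4*p) + 60*exp(3*p) - 48*exp(2*p) - 6*exp(p) + 18)*exp(p)/(exp(4*p) + 12*exp(3*p) + 24*exp(2*p) - 72*exp(p) + 36)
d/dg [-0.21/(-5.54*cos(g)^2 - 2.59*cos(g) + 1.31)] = (2.3268*cos(g) + 0.5439)*sin(g)/(5.54*cos(g)^2 + 2.59*cos(g) - 1.31)^2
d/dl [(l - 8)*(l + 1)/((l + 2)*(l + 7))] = 2*(8*l^2 + 22*l - 13)/(l^4 + 18*l^3 + 109*l^2 + 252*l + 196)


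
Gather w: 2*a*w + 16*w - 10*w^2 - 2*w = -10*w^2 + w*(2*a + 14)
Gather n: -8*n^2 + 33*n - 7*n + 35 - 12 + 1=-8*n^2 + 26*n + 24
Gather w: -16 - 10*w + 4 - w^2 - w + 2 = -w^2 - 11*w - 10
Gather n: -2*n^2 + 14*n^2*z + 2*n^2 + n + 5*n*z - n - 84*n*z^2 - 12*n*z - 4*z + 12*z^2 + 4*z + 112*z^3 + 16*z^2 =14*n^2*z + n*(-84*z^2 - 7*z) + 112*z^3 + 28*z^2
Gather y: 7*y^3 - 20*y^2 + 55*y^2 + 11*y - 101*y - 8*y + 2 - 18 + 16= 7*y^3 + 35*y^2 - 98*y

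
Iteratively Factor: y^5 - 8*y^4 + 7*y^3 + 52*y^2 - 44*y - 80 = (y - 4)*(y^4 - 4*y^3 - 9*y^2 + 16*y + 20) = (y - 4)*(y + 1)*(y^3 - 5*y^2 - 4*y + 20) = (y - 4)*(y - 2)*(y + 1)*(y^2 - 3*y - 10) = (y - 5)*(y - 4)*(y - 2)*(y + 1)*(y + 2)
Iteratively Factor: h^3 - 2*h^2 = (h)*(h^2 - 2*h) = h^2*(h - 2)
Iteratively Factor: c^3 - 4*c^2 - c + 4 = (c + 1)*(c^2 - 5*c + 4) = (c - 4)*(c + 1)*(c - 1)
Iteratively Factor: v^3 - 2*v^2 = (v)*(v^2 - 2*v) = v*(v - 2)*(v)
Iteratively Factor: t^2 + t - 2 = (t + 2)*(t - 1)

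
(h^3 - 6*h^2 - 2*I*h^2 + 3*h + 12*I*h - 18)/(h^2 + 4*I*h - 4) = (h^3 + h^2*(-6 - 2*I) + h*(3 + 12*I) - 18)/(h^2 + 4*I*h - 4)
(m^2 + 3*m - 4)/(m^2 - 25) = (m^2 + 3*m - 4)/(m^2 - 25)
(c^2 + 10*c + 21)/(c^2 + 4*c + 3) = (c + 7)/(c + 1)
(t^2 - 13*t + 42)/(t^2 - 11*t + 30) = (t - 7)/(t - 5)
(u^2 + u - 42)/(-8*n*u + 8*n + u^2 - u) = (-u^2 - u + 42)/(8*n*u - 8*n - u^2 + u)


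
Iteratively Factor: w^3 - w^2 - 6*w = (w + 2)*(w^2 - 3*w) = w*(w + 2)*(w - 3)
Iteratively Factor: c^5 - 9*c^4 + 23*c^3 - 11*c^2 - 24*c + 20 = (c - 2)*(c^4 - 7*c^3 + 9*c^2 + 7*c - 10) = (c - 2)^2*(c^3 - 5*c^2 - c + 5) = (c - 2)^2*(c - 1)*(c^2 - 4*c - 5) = (c - 2)^2*(c - 1)*(c + 1)*(c - 5)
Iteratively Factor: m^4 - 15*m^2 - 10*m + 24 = (m - 4)*(m^3 + 4*m^2 + m - 6) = (m - 4)*(m - 1)*(m^2 + 5*m + 6) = (m - 4)*(m - 1)*(m + 3)*(m + 2)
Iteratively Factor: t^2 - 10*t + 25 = (t - 5)*(t - 5)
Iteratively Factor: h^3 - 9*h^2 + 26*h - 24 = (h - 3)*(h^2 - 6*h + 8) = (h - 4)*(h - 3)*(h - 2)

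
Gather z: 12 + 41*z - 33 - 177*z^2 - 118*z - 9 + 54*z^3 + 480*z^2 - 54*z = 54*z^3 + 303*z^2 - 131*z - 30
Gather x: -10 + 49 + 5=44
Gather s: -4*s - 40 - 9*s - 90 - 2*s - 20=-15*s - 150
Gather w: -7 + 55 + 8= 56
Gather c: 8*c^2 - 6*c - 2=8*c^2 - 6*c - 2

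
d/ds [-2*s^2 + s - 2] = 1 - 4*s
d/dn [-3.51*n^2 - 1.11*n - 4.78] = -7.02*n - 1.11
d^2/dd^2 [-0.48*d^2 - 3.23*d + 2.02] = -0.960000000000000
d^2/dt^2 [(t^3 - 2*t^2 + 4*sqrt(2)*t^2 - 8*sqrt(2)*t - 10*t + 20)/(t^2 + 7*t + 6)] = 2*(-36*sqrt(2)*t^3 + 47*t^3 - 72*sqrt(2)*t^2 + 222*t^2 + 144*sqrt(2)*t + 708*t + 480*sqrt(2) + 1208)/(t^6 + 21*t^5 + 165*t^4 + 595*t^3 + 990*t^2 + 756*t + 216)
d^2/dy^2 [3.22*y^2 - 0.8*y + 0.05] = 6.44000000000000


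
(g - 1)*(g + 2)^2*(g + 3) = g^4 + 6*g^3 + 9*g^2 - 4*g - 12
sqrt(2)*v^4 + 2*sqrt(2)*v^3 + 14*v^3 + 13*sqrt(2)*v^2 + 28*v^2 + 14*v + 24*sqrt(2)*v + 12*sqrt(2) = (v + 1)*(v + sqrt(2))*(v + 6*sqrt(2))*(sqrt(2)*v + sqrt(2))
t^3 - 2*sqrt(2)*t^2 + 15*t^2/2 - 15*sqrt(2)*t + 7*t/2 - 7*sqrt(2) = (t + 1/2)*(t + 7)*(t - 2*sqrt(2))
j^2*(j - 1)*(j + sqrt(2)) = j^4 - j^3 + sqrt(2)*j^3 - sqrt(2)*j^2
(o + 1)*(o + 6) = o^2 + 7*o + 6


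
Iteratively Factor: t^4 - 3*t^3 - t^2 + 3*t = (t + 1)*(t^3 - 4*t^2 + 3*t) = t*(t + 1)*(t^2 - 4*t + 3) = t*(t - 3)*(t + 1)*(t - 1)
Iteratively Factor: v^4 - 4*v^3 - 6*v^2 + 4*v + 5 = (v - 5)*(v^3 + v^2 - v - 1) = (v - 5)*(v + 1)*(v^2 - 1) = (v - 5)*(v - 1)*(v + 1)*(v + 1)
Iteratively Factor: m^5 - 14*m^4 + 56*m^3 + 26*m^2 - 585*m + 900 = (m - 5)*(m^4 - 9*m^3 + 11*m^2 + 81*m - 180) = (m - 5)*(m - 4)*(m^3 - 5*m^2 - 9*m + 45) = (m - 5)*(m - 4)*(m + 3)*(m^2 - 8*m + 15) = (m - 5)*(m - 4)*(m - 3)*(m + 3)*(m - 5)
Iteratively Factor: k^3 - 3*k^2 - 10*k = (k + 2)*(k^2 - 5*k) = k*(k + 2)*(k - 5)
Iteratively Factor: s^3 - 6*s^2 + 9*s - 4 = (s - 4)*(s^2 - 2*s + 1) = (s - 4)*(s - 1)*(s - 1)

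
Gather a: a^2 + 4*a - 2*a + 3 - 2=a^2 + 2*a + 1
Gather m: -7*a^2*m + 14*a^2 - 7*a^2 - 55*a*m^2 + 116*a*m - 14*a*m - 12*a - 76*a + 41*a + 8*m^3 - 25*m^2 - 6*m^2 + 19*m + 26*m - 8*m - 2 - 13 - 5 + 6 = 7*a^2 - 47*a + 8*m^3 + m^2*(-55*a - 31) + m*(-7*a^2 + 102*a + 37) - 14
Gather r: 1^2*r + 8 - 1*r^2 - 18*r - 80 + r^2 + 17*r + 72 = 0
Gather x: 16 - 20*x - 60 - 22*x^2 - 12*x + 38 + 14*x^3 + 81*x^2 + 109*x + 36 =14*x^3 + 59*x^2 + 77*x + 30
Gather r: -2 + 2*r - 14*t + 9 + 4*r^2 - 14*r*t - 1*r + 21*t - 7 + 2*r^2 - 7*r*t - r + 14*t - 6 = 6*r^2 - 21*r*t + 21*t - 6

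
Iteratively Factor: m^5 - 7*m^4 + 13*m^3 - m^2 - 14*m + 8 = (m - 2)*(m^4 - 5*m^3 + 3*m^2 + 5*m - 4) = (m - 2)*(m - 1)*(m^3 - 4*m^2 - m + 4) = (m - 2)*(m - 1)*(m + 1)*(m^2 - 5*m + 4) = (m - 2)*(m - 1)^2*(m + 1)*(m - 4)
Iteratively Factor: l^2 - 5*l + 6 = (l - 2)*(l - 3)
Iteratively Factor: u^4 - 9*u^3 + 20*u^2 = (u - 4)*(u^3 - 5*u^2) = (u - 5)*(u - 4)*(u^2) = u*(u - 5)*(u - 4)*(u)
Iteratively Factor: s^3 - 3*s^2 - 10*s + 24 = (s - 4)*(s^2 + s - 6) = (s - 4)*(s - 2)*(s + 3)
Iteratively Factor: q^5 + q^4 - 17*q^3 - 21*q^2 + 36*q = (q - 1)*(q^4 + 2*q^3 - 15*q^2 - 36*q) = (q - 1)*(q + 3)*(q^3 - q^2 - 12*q) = (q - 1)*(q + 3)^2*(q^2 - 4*q) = q*(q - 1)*(q + 3)^2*(q - 4)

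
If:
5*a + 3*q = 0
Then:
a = -3*q/5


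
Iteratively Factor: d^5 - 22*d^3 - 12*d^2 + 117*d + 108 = (d + 3)*(d^4 - 3*d^3 - 13*d^2 + 27*d + 36) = (d - 3)*(d + 3)*(d^3 - 13*d - 12) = (d - 4)*(d - 3)*(d + 3)*(d^2 + 4*d + 3) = (d - 4)*(d - 3)*(d + 1)*(d + 3)*(d + 3)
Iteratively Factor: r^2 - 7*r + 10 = (r - 5)*(r - 2)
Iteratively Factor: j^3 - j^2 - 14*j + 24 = (j - 3)*(j^2 + 2*j - 8) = (j - 3)*(j - 2)*(j + 4)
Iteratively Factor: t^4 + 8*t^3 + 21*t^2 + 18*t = (t + 2)*(t^3 + 6*t^2 + 9*t) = (t + 2)*(t + 3)*(t^2 + 3*t) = t*(t + 2)*(t + 3)*(t + 3)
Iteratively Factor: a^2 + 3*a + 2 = (a + 1)*(a + 2)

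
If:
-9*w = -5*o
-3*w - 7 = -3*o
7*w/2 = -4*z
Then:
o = 21/4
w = 35/12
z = -245/96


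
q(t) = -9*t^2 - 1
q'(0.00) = 0.00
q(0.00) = -1.00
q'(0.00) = 0.00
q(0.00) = -1.00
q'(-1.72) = 30.96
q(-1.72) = -27.63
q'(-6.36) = 114.48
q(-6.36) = -365.05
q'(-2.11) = 37.98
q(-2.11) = -41.07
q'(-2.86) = 51.48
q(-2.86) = -74.62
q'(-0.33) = 5.94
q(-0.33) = -1.98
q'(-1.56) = 28.08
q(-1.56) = -22.90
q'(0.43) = -7.74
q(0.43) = -2.66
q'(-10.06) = 181.08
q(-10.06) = -911.83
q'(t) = -18*t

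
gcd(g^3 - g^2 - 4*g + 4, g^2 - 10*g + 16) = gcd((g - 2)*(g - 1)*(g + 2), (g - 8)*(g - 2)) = g - 2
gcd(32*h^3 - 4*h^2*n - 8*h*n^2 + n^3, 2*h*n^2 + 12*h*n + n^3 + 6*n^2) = 2*h + n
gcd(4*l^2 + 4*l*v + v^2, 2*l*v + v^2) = 2*l + v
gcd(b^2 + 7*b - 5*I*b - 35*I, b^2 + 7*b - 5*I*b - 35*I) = b^2 + b*(7 - 5*I) - 35*I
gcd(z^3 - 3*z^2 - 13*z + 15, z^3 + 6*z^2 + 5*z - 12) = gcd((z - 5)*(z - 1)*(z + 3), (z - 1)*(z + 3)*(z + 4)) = z^2 + 2*z - 3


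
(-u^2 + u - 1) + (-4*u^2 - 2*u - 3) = -5*u^2 - u - 4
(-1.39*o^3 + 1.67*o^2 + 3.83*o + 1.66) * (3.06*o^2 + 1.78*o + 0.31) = -4.2534*o^5 + 2.636*o^4 + 14.2615*o^3 + 12.4147*o^2 + 4.1421*o + 0.5146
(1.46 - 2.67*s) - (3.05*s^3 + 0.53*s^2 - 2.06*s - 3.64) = -3.05*s^3 - 0.53*s^2 - 0.61*s + 5.1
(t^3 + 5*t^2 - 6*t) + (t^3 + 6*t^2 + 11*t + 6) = 2*t^3 + 11*t^2 + 5*t + 6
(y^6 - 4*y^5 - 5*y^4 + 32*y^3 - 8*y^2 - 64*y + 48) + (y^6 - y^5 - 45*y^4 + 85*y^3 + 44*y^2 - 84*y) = 2*y^6 - 5*y^5 - 50*y^4 + 117*y^3 + 36*y^2 - 148*y + 48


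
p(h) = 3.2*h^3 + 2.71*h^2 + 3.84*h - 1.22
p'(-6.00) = 316.92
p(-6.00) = -617.90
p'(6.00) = 381.96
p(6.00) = 810.58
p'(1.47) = 32.55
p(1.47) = 20.45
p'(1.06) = 20.37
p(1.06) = 9.71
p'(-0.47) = 3.41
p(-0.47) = -2.76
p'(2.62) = 83.94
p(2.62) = 84.99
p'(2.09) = 57.10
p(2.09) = 47.86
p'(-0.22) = 3.11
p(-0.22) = -1.97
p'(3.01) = 107.13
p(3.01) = 122.16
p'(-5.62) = 276.59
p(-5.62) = -505.22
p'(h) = 9.6*h^2 + 5.42*h + 3.84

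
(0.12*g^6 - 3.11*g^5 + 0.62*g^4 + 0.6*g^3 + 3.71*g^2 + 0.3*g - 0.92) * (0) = 0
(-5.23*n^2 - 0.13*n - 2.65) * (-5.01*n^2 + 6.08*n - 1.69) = 26.2023*n^4 - 31.1471*n^3 + 21.3248*n^2 - 15.8923*n + 4.4785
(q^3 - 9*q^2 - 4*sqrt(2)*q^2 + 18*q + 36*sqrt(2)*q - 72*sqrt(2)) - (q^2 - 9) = q^3 - 10*q^2 - 4*sqrt(2)*q^2 + 18*q + 36*sqrt(2)*q - 72*sqrt(2) + 9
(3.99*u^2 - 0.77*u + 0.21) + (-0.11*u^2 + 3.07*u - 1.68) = 3.88*u^2 + 2.3*u - 1.47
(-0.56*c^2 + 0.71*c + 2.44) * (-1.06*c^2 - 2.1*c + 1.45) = 0.5936*c^4 + 0.4234*c^3 - 4.8894*c^2 - 4.0945*c + 3.538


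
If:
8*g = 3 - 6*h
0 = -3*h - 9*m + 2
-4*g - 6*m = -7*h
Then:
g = 19/96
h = 17/72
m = 31/216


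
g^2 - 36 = (g - 6)*(g + 6)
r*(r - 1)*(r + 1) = r^3 - r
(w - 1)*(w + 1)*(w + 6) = w^3 + 6*w^2 - w - 6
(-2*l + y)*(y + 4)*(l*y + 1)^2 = -2*l^3*y^3 - 8*l^3*y^2 + l^2*y^4 + 4*l^2*y^3 - 4*l^2*y^2 - 16*l^2*y + 2*l*y^3 + 8*l*y^2 - 2*l*y - 8*l + y^2 + 4*y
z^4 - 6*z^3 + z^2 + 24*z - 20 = (z - 5)*(z - 2)*(z - 1)*(z + 2)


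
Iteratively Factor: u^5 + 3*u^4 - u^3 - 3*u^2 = (u + 3)*(u^4 - u^2) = (u + 1)*(u + 3)*(u^3 - u^2) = u*(u + 1)*(u + 3)*(u^2 - u) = u^2*(u + 1)*(u + 3)*(u - 1)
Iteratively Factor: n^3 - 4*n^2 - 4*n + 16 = (n - 2)*(n^2 - 2*n - 8) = (n - 2)*(n + 2)*(n - 4)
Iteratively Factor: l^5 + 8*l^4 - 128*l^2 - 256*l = (l + 4)*(l^4 + 4*l^3 - 16*l^2 - 64*l) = (l + 4)^2*(l^3 - 16*l) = (l + 4)^3*(l^2 - 4*l) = (l - 4)*(l + 4)^3*(l)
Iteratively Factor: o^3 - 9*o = (o + 3)*(o^2 - 3*o) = (o - 3)*(o + 3)*(o)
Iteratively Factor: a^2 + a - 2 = (a - 1)*(a + 2)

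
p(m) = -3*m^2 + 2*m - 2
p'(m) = 2 - 6*m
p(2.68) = -18.19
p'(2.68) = -14.08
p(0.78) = -2.27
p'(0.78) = -2.68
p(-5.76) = -113.05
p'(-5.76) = 36.56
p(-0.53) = -3.90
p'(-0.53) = 5.18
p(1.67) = -7.03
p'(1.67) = -8.02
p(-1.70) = -14.07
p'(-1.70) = 12.20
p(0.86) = -2.50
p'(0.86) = -3.16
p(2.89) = -21.28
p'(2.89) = -15.34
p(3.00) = -23.00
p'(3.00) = -16.00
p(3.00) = -23.00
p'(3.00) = -16.00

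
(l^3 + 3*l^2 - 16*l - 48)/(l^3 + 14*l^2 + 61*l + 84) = (l - 4)/(l + 7)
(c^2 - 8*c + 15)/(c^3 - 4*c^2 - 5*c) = (c - 3)/(c*(c + 1))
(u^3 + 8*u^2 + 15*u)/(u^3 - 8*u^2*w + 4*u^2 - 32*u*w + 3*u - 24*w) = u*(u + 5)/(u^2 - 8*u*w + u - 8*w)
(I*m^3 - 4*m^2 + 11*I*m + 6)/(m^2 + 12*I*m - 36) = (I*m^2 + 2*m - I)/(m + 6*I)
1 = 1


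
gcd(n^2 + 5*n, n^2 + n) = n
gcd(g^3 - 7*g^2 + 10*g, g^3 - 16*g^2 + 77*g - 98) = g - 2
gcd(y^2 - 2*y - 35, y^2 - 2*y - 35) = y^2 - 2*y - 35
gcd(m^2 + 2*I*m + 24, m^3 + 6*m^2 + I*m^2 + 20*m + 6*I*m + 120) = m - 4*I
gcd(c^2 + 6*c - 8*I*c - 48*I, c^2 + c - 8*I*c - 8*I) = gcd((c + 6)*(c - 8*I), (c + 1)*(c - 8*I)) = c - 8*I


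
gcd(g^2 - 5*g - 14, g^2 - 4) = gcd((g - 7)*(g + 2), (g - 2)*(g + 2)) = g + 2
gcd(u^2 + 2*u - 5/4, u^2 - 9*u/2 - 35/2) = u + 5/2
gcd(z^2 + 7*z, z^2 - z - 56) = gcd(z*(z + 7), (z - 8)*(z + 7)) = z + 7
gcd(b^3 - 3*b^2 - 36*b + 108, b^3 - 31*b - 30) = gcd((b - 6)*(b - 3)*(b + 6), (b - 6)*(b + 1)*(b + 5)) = b - 6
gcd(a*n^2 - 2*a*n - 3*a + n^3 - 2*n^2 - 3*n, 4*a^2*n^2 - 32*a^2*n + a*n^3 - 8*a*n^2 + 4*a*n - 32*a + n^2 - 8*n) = 1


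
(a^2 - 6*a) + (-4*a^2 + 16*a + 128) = -3*a^2 + 10*a + 128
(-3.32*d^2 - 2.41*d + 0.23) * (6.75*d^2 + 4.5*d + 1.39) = -22.41*d^4 - 31.2075*d^3 - 13.9073*d^2 - 2.3149*d + 0.3197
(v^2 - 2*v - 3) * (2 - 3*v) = -3*v^3 + 8*v^2 + 5*v - 6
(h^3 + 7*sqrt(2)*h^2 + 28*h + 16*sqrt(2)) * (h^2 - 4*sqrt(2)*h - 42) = h^5 + 3*sqrt(2)*h^4 - 70*h^3 - 390*sqrt(2)*h^2 - 1304*h - 672*sqrt(2)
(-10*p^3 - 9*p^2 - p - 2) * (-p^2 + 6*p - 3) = 10*p^5 - 51*p^4 - 23*p^3 + 23*p^2 - 9*p + 6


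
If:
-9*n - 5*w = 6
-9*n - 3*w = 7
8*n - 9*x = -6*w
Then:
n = -17/18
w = 1/2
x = -41/81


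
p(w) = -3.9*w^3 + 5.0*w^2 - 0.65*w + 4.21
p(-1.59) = 33.56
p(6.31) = -780.65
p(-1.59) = 33.56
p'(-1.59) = -46.13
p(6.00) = -662.09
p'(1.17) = -4.97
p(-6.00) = 1030.51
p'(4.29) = -173.08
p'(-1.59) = -46.13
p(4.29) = -214.48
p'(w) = -11.7*w^2 + 10.0*w - 0.65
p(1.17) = 4.05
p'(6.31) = -403.40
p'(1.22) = -5.86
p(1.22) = 3.78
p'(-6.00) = -481.85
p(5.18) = -407.06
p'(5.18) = -262.79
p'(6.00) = -361.85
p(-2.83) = 134.49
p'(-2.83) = -122.65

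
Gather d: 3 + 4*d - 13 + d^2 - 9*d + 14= d^2 - 5*d + 4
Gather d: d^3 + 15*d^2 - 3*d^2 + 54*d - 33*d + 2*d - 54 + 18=d^3 + 12*d^2 + 23*d - 36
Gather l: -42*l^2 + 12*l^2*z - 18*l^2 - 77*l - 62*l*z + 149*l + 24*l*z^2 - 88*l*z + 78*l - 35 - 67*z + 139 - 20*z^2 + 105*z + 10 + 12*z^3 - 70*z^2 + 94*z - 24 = l^2*(12*z - 60) + l*(24*z^2 - 150*z + 150) + 12*z^3 - 90*z^2 + 132*z + 90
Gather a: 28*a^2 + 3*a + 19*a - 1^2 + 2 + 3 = 28*a^2 + 22*a + 4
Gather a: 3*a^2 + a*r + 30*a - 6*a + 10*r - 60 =3*a^2 + a*(r + 24) + 10*r - 60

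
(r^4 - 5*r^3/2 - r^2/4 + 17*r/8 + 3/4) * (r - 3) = r^5 - 11*r^4/2 + 29*r^3/4 + 23*r^2/8 - 45*r/8 - 9/4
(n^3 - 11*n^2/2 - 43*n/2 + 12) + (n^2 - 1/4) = n^3 - 9*n^2/2 - 43*n/2 + 47/4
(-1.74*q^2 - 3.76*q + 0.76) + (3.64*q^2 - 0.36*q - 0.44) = 1.9*q^2 - 4.12*q + 0.32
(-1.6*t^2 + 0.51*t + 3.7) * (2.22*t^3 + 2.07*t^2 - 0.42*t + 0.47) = -3.552*t^5 - 2.1798*t^4 + 9.9417*t^3 + 6.6928*t^2 - 1.3143*t + 1.739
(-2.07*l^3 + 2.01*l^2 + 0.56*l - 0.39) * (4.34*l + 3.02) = -8.9838*l^4 + 2.472*l^3 + 8.5006*l^2 - 0.00139999999999985*l - 1.1778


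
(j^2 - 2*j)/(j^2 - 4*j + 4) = j/(j - 2)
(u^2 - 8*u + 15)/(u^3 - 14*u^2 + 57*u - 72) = (u - 5)/(u^2 - 11*u + 24)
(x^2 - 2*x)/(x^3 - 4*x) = 1/(x + 2)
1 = 1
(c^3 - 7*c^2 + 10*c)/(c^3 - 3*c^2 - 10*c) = (c - 2)/(c + 2)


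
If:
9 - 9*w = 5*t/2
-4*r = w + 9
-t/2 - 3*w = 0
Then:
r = -15/8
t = 9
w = -3/2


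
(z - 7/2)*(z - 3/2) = z^2 - 5*z + 21/4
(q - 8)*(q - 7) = q^2 - 15*q + 56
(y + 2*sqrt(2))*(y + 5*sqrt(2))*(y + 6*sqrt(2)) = y^3 + 13*sqrt(2)*y^2 + 104*y + 120*sqrt(2)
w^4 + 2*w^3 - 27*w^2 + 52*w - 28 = (w - 2)^2*(w - 1)*(w + 7)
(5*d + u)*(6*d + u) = 30*d^2 + 11*d*u + u^2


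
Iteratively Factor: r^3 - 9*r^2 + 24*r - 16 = (r - 4)*(r^2 - 5*r + 4) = (r - 4)*(r - 1)*(r - 4)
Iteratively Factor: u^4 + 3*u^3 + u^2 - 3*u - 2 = (u + 1)*(u^3 + 2*u^2 - u - 2) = (u + 1)*(u + 2)*(u^2 - 1) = (u - 1)*(u + 1)*(u + 2)*(u + 1)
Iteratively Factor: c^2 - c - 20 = (c - 5)*(c + 4)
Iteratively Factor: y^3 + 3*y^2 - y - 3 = (y + 3)*(y^2 - 1) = (y - 1)*(y + 3)*(y + 1)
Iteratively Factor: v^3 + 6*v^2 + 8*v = (v)*(v^2 + 6*v + 8) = v*(v + 2)*(v + 4)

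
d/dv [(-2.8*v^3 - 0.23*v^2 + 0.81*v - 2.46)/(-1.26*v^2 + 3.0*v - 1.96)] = (3.528*v^4 - 16.8*v^3 + 16.7946*v^2 - 5.2976*v + 5.7924)/(1.5876*v^4 - 7.56*v^3 + 13.9392*v^2 - 11.76*v + 3.8416)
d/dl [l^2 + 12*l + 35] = 2*l + 12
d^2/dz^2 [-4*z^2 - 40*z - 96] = -8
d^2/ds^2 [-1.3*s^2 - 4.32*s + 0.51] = -2.60000000000000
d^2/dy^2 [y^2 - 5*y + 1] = 2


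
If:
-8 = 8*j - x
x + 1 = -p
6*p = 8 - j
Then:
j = -62/47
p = 73/47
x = -120/47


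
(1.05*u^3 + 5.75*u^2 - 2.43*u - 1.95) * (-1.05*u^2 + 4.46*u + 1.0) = -1.1025*u^5 - 1.3545*u^4 + 29.2465*u^3 - 3.0403*u^2 - 11.127*u - 1.95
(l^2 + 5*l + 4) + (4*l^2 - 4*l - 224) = 5*l^2 + l - 220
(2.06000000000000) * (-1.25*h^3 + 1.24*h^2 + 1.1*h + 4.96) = -2.575*h^3 + 2.5544*h^2 + 2.266*h + 10.2176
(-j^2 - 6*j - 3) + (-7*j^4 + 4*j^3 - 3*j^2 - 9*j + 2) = -7*j^4 + 4*j^3 - 4*j^2 - 15*j - 1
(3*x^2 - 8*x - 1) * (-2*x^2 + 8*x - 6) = -6*x^4 + 40*x^3 - 80*x^2 + 40*x + 6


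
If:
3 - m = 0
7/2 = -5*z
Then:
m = 3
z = -7/10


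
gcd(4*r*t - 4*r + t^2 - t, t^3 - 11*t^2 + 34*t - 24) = t - 1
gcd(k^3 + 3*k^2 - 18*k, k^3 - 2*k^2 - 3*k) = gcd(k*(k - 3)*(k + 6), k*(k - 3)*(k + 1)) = k^2 - 3*k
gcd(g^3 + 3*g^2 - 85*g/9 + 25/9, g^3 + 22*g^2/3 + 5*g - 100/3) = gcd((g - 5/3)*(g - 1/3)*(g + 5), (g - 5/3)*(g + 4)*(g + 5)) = g^2 + 10*g/3 - 25/3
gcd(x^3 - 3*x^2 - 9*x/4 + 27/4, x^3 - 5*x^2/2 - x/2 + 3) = x - 3/2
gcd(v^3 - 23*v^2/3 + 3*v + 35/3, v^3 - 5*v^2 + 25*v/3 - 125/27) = v - 5/3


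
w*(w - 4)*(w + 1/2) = w^3 - 7*w^2/2 - 2*w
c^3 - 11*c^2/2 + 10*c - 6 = (c - 2)^2*(c - 3/2)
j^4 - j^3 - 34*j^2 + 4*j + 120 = (j - 6)*(j - 2)*(j + 2)*(j + 5)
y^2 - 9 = (y - 3)*(y + 3)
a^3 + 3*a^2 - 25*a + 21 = (a - 3)*(a - 1)*(a + 7)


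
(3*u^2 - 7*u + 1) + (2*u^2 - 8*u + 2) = 5*u^2 - 15*u + 3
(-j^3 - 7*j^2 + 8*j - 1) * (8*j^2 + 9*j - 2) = -8*j^5 - 65*j^4 + 3*j^3 + 78*j^2 - 25*j + 2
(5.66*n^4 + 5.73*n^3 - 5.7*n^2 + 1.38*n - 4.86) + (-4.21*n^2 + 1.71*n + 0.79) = 5.66*n^4 + 5.73*n^3 - 9.91*n^2 + 3.09*n - 4.07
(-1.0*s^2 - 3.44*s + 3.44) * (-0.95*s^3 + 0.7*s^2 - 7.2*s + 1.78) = 0.95*s^5 + 2.568*s^4 + 1.524*s^3 + 25.396*s^2 - 30.8912*s + 6.1232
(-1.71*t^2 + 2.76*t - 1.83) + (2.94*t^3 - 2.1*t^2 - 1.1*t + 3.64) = 2.94*t^3 - 3.81*t^2 + 1.66*t + 1.81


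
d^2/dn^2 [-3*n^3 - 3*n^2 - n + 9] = -18*n - 6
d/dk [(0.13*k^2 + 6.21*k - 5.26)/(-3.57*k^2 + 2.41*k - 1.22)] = (22.483*k^2 - 37.8736*k + 5.1004)/(12.7449*k^4 - 17.2074*k^3 + 14.5189*k^2 - 5.8804*k + 1.4884)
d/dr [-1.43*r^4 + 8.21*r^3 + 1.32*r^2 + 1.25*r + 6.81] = -5.72*r^3 + 24.63*r^2 + 2.64*r + 1.25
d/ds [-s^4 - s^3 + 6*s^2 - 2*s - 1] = -4*s^3 - 3*s^2 + 12*s - 2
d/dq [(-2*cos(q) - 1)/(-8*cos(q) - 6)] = -sin(q)/(4*cos(q) + 3)^2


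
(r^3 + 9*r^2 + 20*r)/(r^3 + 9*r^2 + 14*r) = (r^2 + 9*r + 20)/(r^2 + 9*r + 14)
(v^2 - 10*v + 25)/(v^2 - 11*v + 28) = (v^2 - 10*v + 25)/(v^2 - 11*v + 28)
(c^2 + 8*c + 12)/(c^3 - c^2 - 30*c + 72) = (c + 2)/(c^2 - 7*c + 12)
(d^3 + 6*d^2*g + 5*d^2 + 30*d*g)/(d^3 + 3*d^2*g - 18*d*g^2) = (d + 5)/(d - 3*g)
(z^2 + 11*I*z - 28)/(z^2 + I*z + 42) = (z + 4*I)/(z - 6*I)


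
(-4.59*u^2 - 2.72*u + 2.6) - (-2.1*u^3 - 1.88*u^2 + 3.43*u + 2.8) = 2.1*u^3 - 2.71*u^2 - 6.15*u - 0.2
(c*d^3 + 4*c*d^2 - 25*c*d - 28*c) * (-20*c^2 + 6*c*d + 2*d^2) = -20*c^3*d^3 - 80*c^3*d^2 + 500*c^3*d + 560*c^3 + 6*c^2*d^4 + 24*c^2*d^3 - 150*c^2*d^2 - 168*c^2*d + 2*c*d^5 + 8*c*d^4 - 50*c*d^3 - 56*c*d^2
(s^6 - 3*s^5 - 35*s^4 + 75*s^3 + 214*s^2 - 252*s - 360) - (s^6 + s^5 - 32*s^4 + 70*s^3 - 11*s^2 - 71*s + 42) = -4*s^5 - 3*s^4 + 5*s^3 + 225*s^2 - 181*s - 402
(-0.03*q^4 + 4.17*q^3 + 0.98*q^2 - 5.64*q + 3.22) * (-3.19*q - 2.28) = 0.0957*q^5 - 13.2339*q^4 - 12.6338*q^3 + 15.7572*q^2 + 2.5874*q - 7.3416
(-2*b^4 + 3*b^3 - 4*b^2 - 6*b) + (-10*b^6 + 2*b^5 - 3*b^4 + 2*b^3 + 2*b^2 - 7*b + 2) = -10*b^6 + 2*b^5 - 5*b^4 + 5*b^3 - 2*b^2 - 13*b + 2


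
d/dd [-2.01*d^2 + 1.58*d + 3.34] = 1.58 - 4.02*d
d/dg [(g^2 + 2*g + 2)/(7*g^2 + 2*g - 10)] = 12*(-g^2 - 4*g - 2)/(49*g^4 + 28*g^3 - 136*g^2 - 40*g + 100)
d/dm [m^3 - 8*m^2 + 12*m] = 3*m^2 - 16*m + 12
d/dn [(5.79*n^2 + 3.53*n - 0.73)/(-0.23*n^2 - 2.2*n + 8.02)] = (-11.9261*n^2 + 92.5358*n + 26.7046)/(0.0529*n^4 + 1.012*n^3 + 1.1508*n^2 - 35.288*n + 64.3204)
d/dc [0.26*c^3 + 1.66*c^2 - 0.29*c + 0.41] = 0.78*c^2 + 3.32*c - 0.29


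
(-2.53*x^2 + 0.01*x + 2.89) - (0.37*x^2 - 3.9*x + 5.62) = -2.9*x^2 + 3.91*x - 2.73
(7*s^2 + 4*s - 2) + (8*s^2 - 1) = 15*s^2 + 4*s - 3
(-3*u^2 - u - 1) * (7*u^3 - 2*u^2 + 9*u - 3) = -21*u^5 - u^4 - 32*u^3 + 2*u^2 - 6*u + 3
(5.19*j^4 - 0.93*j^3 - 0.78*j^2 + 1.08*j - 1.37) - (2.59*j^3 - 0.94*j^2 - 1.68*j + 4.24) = 5.19*j^4 - 3.52*j^3 + 0.16*j^2 + 2.76*j - 5.61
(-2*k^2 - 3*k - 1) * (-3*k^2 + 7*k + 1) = 6*k^4 - 5*k^3 - 20*k^2 - 10*k - 1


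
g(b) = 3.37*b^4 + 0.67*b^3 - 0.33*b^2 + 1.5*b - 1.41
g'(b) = 13.48*b^3 + 2.01*b^2 - 0.66*b + 1.5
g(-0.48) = -2.10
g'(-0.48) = 0.79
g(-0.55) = -2.14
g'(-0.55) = 0.23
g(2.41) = 123.35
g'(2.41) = 200.27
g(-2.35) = 87.33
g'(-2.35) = -160.79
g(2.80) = 222.05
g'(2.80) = 311.32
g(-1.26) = 3.33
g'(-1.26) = -21.44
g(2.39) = 119.39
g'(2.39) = 195.43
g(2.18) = 83.35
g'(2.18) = 149.27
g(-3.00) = 246.00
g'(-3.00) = -342.39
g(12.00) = 71007.15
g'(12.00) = 23576.46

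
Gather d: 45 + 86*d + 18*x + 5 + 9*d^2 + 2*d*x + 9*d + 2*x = 9*d^2 + d*(2*x + 95) + 20*x + 50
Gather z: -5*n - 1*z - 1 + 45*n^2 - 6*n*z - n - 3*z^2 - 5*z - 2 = 45*n^2 - 6*n - 3*z^2 + z*(-6*n - 6) - 3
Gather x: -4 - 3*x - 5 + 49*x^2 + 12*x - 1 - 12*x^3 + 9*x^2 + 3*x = -12*x^3 + 58*x^2 + 12*x - 10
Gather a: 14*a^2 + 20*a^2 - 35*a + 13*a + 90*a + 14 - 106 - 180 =34*a^2 + 68*a - 272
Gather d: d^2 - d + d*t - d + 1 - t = d^2 + d*(t - 2) - t + 1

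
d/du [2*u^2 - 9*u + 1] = 4*u - 9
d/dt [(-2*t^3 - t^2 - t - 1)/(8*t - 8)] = (-4*t^3 + 5*t^2 + 2*t + 2)/(8*(t^2 - 2*t + 1))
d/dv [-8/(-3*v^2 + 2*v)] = 16*(1 - 3*v)/(v^2*(3*v - 2)^2)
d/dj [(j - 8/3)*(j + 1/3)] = 2*j - 7/3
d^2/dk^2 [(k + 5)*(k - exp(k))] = -k*exp(k) - 7*exp(k) + 2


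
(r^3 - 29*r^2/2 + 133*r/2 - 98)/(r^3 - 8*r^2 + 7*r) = (r^2 - 15*r/2 + 14)/(r*(r - 1))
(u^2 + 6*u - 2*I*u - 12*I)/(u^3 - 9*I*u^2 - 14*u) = (u + 6)/(u*(u - 7*I))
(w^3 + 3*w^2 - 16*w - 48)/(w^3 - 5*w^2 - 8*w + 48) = (w + 4)/(w - 4)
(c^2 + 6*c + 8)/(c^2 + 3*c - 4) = (c + 2)/(c - 1)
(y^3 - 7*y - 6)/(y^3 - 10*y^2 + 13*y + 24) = (y + 2)/(y - 8)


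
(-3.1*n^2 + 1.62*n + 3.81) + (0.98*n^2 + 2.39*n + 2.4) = -2.12*n^2 + 4.01*n + 6.21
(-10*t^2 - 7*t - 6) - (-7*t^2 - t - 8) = -3*t^2 - 6*t + 2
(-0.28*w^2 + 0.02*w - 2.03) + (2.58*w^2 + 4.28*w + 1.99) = 2.3*w^2 + 4.3*w - 0.0399999999999998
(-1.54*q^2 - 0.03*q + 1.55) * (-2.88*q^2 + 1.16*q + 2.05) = 4.4352*q^4 - 1.7*q^3 - 7.6558*q^2 + 1.7365*q + 3.1775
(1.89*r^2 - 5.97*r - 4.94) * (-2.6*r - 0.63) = -4.914*r^3 + 14.3313*r^2 + 16.6051*r + 3.1122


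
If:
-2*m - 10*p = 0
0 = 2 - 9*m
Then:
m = 2/9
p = -2/45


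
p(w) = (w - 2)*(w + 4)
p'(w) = 2*w + 2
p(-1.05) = -9.00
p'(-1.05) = -0.10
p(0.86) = -5.54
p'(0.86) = 3.72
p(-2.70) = -6.11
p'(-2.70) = -3.40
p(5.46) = 32.73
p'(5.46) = 12.92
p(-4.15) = 0.92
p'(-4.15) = -6.30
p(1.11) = -4.55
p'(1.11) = 4.22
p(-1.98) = -8.04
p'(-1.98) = -1.96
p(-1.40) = -8.84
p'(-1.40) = -0.80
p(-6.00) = 16.00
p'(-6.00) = -10.00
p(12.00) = 160.00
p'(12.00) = 26.00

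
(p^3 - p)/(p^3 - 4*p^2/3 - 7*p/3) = 3*(p - 1)/(3*p - 7)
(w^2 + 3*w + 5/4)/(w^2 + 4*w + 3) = (w^2 + 3*w + 5/4)/(w^2 + 4*w + 3)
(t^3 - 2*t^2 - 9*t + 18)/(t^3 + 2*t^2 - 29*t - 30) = (t^3 - 2*t^2 - 9*t + 18)/(t^3 + 2*t^2 - 29*t - 30)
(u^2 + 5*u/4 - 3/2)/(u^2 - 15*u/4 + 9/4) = (u + 2)/(u - 3)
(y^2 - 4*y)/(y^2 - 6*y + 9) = y*(y - 4)/(y^2 - 6*y + 9)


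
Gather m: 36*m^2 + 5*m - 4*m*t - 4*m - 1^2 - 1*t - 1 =36*m^2 + m*(1 - 4*t) - t - 2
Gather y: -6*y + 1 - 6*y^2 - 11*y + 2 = -6*y^2 - 17*y + 3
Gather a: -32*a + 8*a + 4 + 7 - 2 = 9 - 24*a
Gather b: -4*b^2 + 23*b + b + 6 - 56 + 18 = -4*b^2 + 24*b - 32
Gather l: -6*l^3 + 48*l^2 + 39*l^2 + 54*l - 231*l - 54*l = -6*l^3 + 87*l^2 - 231*l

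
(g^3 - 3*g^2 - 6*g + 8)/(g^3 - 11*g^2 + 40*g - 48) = (g^2 + g - 2)/(g^2 - 7*g + 12)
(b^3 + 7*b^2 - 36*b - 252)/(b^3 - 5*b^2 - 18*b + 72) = (b^2 + 13*b + 42)/(b^2 + b - 12)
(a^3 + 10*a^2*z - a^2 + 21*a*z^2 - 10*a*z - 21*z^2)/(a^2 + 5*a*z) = (a^3 + 10*a^2*z - a^2 + 21*a*z^2 - 10*a*z - 21*z^2)/(a*(a + 5*z))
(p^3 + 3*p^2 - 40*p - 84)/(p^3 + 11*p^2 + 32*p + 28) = (p - 6)/(p + 2)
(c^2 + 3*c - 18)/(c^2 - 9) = (c + 6)/(c + 3)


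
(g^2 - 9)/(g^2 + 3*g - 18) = (g + 3)/(g + 6)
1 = 1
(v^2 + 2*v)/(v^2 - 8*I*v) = (v + 2)/(v - 8*I)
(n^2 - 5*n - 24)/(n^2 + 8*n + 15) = (n - 8)/(n + 5)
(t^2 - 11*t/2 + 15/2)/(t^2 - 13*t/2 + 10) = (t - 3)/(t - 4)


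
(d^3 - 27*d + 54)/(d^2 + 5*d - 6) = (d^2 - 6*d + 9)/(d - 1)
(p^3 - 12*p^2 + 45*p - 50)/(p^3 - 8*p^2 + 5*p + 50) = (p - 2)/(p + 2)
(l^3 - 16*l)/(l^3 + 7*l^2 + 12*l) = (l - 4)/(l + 3)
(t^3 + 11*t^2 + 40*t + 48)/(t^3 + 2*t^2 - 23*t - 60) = (t + 4)/(t - 5)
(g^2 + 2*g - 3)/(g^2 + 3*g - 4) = (g + 3)/(g + 4)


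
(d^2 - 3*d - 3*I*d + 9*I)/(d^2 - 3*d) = (d - 3*I)/d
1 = 1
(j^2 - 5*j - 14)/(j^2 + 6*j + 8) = (j - 7)/(j + 4)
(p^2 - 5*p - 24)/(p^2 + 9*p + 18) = (p - 8)/(p + 6)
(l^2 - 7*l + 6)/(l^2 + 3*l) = (l^2 - 7*l + 6)/(l*(l + 3))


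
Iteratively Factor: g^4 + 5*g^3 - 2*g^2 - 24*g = (g + 4)*(g^3 + g^2 - 6*g) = g*(g + 4)*(g^2 + g - 6) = g*(g - 2)*(g + 4)*(g + 3)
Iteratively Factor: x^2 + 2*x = (x + 2)*(x)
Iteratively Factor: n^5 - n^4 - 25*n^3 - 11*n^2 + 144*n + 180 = (n + 3)*(n^4 - 4*n^3 - 13*n^2 + 28*n + 60) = (n + 2)*(n + 3)*(n^3 - 6*n^2 - n + 30) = (n - 3)*(n + 2)*(n + 3)*(n^2 - 3*n - 10) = (n - 3)*(n + 2)^2*(n + 3)*(n - 5)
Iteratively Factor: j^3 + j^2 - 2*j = (j + 2)*(j^2 - j) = (j - 1)*(j + 2)*(j)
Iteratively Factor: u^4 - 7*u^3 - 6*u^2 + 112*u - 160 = (u - 5)*(u^3 - 2*u^2 - 16*u + 32) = (u - 5)*(u - 4)*(u^2 + 2*u - 8) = (u - 5)*(u - 4)*(u - 2)*(u + 4)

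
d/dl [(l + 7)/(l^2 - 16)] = (l^2 - 2*l*(l + 7) - 16)/(l^2 - 16)^2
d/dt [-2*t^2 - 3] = -4*t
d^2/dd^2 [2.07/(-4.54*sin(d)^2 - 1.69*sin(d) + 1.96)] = (170.664048*sin(d)^4 + 47.646846*sin(d)^3 - 176.405193*sin(d)^2 - 88.437024*sin(d) - 48.66363)/(4.54*sin(d)^2 + 1.69*sin(d) - 1.96)^3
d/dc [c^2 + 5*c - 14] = 2*c + 5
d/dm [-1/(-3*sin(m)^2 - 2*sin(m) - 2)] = -2*(3*sin(m) + 1)*cos(m)/(3*sin(m)^2 + 2*sin(m) + 2)^2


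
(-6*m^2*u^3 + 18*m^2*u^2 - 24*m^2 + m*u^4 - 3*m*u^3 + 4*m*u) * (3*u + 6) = -18*m^2*u^4 + 18*m^2*u^3 + 108*m^2*u^2 - 72*m^2*u - 144*m^2 + 3*m*u^5 - 3*m*u^4 - 18*m*u^3 + 12*m*u^2 + 24*m*u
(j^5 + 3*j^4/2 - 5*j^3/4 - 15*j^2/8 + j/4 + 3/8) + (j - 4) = j^5 + 3*j^4/2 - 5*j^3/4 - 15*j^2/8 + 5*j/4 - 29/8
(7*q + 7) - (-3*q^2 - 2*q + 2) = 3*q^2 + 9*q + 5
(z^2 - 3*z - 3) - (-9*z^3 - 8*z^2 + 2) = 9*z^3 + 9*z^2 - 3*z - 5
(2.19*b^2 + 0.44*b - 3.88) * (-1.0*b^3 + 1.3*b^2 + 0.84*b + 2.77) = -2.19*b^5 + 2.407*b^4 + 6.2916*b^3 + 1.3919*b^2 - 2.0404*b - 10.7476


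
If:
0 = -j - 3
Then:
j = -3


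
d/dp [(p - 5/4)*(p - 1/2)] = 2*p - 7/4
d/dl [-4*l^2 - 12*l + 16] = -8*l - 12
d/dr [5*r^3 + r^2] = r*(15*r + 2)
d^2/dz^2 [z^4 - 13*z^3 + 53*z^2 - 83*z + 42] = 12*z^2 - 78*z + 106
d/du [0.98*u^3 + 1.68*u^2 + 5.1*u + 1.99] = 2.94*u^2 + 3.36*u + 5.1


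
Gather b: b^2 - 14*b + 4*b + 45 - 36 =b^2 - 10*b + 9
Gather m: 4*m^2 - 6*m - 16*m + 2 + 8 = 4*m^2 - 22*m + 10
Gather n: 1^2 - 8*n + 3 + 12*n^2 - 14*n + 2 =12*n^2 - 22*n + 6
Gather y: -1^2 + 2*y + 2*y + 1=4*y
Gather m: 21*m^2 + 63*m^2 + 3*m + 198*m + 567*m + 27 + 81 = 84*m^2 + 768*m + 108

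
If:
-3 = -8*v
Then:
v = 3/8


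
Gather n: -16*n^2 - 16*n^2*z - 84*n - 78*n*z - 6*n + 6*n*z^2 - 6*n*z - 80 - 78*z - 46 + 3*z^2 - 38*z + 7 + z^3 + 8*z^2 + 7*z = n^2*(-16*z - 16) + n*(6*z^2 - 84*z - 90) + z^3 + 11*z^2 - 109*z - 119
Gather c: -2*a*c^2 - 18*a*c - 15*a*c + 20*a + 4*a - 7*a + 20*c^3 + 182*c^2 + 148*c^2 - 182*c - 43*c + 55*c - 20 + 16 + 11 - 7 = 17*a + 20*c^3 + c^2*(330 - 2*a) + c*(-33*a - 170)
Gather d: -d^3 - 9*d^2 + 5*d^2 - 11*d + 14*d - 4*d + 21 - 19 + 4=-d^3 - 4*d^2 - d + 6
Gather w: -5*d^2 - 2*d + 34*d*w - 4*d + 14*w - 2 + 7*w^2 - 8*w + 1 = -5*d^2 - 6*d + 7*w^2 + w*(34*d + 6) - 1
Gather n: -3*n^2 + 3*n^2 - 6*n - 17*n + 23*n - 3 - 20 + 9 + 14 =0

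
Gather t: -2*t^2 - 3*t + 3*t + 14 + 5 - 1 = 18 - 2*t^2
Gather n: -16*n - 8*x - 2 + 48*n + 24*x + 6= 32*n + 16*x + 4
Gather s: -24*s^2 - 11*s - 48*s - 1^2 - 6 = -24*s^2 - 59*s - 7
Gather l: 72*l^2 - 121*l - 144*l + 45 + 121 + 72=72*l^2 - 265*l + 238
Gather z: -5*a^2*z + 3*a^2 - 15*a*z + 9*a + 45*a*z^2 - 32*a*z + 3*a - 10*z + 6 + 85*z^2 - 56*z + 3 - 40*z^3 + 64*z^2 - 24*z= 3*a^2 + 12*a - 40*z^3 + z^2*(45*a + 149) + z*(-5*a^2 - 47*a - 90) + 9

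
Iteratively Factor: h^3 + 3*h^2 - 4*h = (h - 1)*(h^2 + 4*h) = h*(h - 1)*(h + 4)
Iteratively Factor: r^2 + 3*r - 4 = (r - 1)*(r + 4)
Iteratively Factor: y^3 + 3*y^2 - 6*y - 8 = (y + 4)*(y^2 - y - 2) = (y + 1)*(y + 4)*(y - 2)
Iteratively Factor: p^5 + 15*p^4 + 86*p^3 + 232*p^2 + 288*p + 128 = (p + 2)*(p^4 + 13*p^3 + 60*p^2 + 112*p + 64) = (p + 1)*(p + 2)*(p^3 + 12*p^2 + 48*p + 64) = (p + 1)*(p + 2)*(p + 4)*(p^2 + 8*p + 16) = (p + 1)*(p + 2)*(p + 4)^2*(p + 4)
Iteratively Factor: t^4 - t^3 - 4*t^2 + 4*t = (t + 2)*(t^3 - 3*t^2 + 2*t) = (t - 1)*(t + 2)*(t^2 - 2*t) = t*(t - 1)*(t + 2)*(t - 2)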